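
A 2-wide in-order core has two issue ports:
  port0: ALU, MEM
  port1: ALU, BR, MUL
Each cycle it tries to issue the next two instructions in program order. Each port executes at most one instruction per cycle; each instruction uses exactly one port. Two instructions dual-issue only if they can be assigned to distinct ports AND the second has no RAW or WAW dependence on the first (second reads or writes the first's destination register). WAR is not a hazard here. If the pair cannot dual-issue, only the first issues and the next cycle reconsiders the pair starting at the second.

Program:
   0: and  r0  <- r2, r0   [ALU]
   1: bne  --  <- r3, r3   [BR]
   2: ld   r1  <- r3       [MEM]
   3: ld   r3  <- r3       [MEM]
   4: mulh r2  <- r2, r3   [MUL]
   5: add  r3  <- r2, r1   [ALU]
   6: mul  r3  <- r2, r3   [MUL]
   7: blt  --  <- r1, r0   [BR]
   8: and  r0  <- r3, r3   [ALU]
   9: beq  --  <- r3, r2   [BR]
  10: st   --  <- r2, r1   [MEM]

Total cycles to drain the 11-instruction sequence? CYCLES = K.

CYCLES = 8

c0: i0&i1 and bne  pair
c1: i2 ld  no-port MEM/MEM
c2: i3 ld  RAW r3
c3: i4 mulh  RAW r2
c4: i5 add  RAW+WAW r3
c5: i6 mul  no-port MUL/BR
c6: i7&i8 blt and  pair
c7: i9&i10 beq st  pair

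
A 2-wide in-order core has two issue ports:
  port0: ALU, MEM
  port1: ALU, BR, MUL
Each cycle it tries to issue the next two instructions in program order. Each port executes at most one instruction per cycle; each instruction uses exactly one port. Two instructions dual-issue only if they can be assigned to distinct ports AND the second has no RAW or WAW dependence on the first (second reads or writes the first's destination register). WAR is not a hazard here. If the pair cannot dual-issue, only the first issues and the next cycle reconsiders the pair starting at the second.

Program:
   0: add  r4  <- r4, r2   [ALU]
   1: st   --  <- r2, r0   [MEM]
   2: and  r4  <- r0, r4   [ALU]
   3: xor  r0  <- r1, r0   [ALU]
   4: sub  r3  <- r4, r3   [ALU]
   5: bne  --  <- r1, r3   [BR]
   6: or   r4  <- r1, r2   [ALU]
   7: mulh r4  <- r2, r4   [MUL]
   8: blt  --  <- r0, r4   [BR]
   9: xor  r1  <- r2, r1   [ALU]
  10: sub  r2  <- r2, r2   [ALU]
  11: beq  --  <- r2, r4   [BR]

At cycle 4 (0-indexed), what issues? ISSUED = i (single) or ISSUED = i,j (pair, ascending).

0. add.ALU/st.MEM @i0+i1  | dual
1. and.ALU/xor.ALU @i2+i3  | dual
2. sub.ALU @i4  | RAW r3
3. bne.BR/or.ALU @i5+i6  | dual
4. mulh.MUL @i7  | no-port MUL/BR
5. blt.BR/xor.ALU @i8+i9  | dual
6. sub.ALU @i10  | RAW r2
7. beq.BR @i11  | tail

ISSUED = 7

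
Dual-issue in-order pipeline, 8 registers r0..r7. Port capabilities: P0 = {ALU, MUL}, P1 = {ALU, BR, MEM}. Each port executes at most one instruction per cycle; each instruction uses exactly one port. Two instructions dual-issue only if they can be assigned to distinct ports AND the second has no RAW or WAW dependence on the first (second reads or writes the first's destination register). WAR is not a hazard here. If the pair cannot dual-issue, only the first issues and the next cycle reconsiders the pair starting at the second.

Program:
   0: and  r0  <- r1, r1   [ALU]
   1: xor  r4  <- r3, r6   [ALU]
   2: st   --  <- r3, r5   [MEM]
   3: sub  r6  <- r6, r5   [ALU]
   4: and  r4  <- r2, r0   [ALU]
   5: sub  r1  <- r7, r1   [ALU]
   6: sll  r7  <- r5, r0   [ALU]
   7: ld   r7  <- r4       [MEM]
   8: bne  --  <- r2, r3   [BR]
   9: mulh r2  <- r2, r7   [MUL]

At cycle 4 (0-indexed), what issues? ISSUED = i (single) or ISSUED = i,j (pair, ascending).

t=0 i0+i1:and+xor ; dual
t=1 i2+i3:st+sub ; dual
t=2 i4+i5:and+sub ; dual
t=3 i6:sll ; WAW r7
t=4 i7:ld ; no-port MEM/BR
t=5 i8+i9:bne+mulh ; dual

ISSUED = 7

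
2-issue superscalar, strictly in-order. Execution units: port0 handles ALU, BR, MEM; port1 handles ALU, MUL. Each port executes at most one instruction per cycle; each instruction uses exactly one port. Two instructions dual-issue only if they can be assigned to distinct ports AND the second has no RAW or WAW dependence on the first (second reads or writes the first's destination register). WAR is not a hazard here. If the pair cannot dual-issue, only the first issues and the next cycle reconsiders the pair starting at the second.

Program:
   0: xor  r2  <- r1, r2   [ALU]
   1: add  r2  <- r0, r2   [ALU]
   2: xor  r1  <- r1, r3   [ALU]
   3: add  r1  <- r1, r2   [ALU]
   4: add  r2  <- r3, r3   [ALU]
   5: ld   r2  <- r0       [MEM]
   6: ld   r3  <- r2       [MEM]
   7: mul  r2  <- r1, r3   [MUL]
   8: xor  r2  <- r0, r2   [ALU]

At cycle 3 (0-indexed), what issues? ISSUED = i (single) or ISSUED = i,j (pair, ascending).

ISSUED = 5

t=0 i0:xor ; RAW+WAW r2
t=1 i1/i2:add;xor ; pair
t=2 i3/i4:add;add ; pair
t=3 i5:ld ; no-port MEM/MEM
t=4 i6:ld ; RAW r3
t=5 i7:mul ; RAW+WAW r2
t=6 i8:xor ; tail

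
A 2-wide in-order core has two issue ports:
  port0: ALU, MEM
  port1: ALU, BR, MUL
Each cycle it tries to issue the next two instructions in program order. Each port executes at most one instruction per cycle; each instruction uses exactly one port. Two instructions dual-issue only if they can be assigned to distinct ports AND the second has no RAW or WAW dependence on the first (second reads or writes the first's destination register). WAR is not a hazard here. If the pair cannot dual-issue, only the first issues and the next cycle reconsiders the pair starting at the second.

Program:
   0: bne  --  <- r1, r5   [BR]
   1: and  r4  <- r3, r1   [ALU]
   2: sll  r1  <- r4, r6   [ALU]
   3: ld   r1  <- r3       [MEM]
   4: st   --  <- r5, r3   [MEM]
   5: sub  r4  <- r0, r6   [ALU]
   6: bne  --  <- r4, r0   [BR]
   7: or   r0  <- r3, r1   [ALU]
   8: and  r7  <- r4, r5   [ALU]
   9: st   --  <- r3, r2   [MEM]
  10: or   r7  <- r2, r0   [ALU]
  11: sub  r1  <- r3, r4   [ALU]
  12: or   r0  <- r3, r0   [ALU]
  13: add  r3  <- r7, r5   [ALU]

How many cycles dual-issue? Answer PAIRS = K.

  cy0 -> i0+i1 (bne.BR/and.ALU) dual
  cy1 -> i2 (sll.ALU) WAW r1
  cy2 -> i3 (ld.MEM) no-port MEM/MEM
  cy3 -> i4+i5 (st.MEM/sub.ALU) dual
  cy4 -> i6+i7 (bne.BR/or.ALU) dual
  cy5 -> i8+i9 (and.ALU/st.MEM) dual
  cy6 -> i10+i11 (or.ALU/sub.ALU) dual
  cy7 -> i12+i13 (or.ALU/add.ALU) dual

PAIRS = 6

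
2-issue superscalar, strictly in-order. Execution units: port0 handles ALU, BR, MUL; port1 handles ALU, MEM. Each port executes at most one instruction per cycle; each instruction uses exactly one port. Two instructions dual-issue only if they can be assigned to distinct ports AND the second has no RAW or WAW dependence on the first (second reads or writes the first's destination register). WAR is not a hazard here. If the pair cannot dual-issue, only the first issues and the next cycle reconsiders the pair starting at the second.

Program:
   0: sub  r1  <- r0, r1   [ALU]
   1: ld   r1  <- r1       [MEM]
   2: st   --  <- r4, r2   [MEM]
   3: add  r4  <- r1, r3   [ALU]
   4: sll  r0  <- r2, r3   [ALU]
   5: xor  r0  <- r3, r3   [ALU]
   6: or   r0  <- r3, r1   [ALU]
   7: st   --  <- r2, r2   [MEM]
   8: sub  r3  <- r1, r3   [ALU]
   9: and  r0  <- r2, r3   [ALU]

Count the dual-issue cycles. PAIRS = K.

PAIRS = 2

t=0 i0:sub.ALU ; RAW+WAW r1
t=1 i1:ld.MEM ; no-port MEM/MEM
t=2 i2+i3:st.MEM add.ALU ; dual
t=3 i4:sll.ALU ; WAW r0
t=4 i5:xor.ALU ; WAW r0
t=5 i6+i7:or.ALU st.MEM ; dual
t=6 i8:sub.ALU ; RAW r3
t=7 i9:and.ALU ; tail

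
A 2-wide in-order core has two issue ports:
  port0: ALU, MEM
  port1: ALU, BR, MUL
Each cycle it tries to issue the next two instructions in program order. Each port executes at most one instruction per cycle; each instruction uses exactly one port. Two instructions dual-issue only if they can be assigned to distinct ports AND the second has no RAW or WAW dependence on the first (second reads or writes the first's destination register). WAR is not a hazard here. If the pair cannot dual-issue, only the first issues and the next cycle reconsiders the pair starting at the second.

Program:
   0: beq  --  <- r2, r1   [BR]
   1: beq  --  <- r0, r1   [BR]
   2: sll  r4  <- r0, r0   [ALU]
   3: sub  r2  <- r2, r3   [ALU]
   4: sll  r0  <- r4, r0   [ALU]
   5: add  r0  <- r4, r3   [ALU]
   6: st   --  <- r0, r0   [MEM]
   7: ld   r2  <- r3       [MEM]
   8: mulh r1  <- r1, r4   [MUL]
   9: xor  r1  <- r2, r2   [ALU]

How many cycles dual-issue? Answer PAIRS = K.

[0] i0  beq  -- no-port BR/BR
[1] i1,i2  beq sll  -- dual
[2] i3,i4  sub sll  -- dual
[3] i5  add  -- RAW r0
[4] i6  st  -- no-port MEM/MEM
[5] i7,i8  ld mulh  -- dual
[6] i9  xor  -- tail

PAIRS = 3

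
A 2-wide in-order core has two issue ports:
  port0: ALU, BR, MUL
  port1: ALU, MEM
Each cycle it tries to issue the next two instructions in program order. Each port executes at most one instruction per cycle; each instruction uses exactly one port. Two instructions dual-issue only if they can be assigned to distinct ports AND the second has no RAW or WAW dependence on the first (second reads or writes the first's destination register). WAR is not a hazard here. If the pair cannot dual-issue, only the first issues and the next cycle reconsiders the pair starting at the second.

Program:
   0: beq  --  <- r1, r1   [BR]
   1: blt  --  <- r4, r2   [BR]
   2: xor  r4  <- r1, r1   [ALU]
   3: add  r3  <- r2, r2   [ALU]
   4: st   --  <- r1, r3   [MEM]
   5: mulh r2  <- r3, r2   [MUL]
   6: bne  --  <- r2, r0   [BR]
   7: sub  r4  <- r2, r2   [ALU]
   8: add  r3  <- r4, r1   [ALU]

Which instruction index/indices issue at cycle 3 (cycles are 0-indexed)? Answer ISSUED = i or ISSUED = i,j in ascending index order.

ISSUED = 4,5

#0 head=0: beq i0 no-port BR/BR
#1 head=1: blt/xor i1,i2 2-wide
#2 head=3: add i3 RAW r3
#3 head=4: st/mulh i4,i5 2-wide
#4 head=6: bne/sub i6,i7 2-wide
#5 head=8: add i8 tail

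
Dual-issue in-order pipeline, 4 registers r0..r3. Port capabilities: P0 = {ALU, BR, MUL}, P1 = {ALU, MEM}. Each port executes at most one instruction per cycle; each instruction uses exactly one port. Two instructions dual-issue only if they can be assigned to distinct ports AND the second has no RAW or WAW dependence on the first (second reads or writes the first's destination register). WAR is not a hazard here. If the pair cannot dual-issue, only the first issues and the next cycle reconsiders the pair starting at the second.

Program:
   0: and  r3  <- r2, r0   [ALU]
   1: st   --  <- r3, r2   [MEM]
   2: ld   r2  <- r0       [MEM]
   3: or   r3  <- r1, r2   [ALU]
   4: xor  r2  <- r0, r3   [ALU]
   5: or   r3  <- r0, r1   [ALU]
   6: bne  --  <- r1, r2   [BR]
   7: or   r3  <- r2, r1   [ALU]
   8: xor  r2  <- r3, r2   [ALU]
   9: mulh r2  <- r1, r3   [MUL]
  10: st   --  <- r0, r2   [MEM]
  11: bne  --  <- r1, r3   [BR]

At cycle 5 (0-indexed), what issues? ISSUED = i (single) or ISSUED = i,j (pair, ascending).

0. and.ALU @i0  | RAW r3
1. st.MEM @i1  | no-port MEM/MEM
2. ld.MEM @i2  | RAW r2
3. or.ALU @i3  | RAW r3
4. xor.ALU+or.ALU @i4,i5  | pair
5. bne.BR+or.ALU @i6,i7  | pair
6. xor.ALU @i8  | WAW r2
7. mulh.MUL @i9  | RAW r2
8. st.MEM+bne.BR @i10,i11  | pair

ISSUED = 6,7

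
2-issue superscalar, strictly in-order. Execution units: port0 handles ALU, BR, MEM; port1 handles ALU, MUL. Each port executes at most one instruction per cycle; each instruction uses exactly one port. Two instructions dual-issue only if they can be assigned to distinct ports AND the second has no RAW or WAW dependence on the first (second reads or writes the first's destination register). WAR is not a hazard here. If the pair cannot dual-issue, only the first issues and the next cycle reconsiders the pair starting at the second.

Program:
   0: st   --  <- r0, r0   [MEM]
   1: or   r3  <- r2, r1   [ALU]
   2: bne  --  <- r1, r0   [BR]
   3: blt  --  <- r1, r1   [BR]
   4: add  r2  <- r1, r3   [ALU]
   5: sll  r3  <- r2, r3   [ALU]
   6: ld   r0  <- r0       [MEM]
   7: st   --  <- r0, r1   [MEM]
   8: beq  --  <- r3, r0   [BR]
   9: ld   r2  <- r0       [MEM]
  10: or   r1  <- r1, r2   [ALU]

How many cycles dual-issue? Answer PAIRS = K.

#0 head=0: st/or i0/i1 pair
#1 head=2: bne i2 no-port BR/BR
#2 head=3: blt/add i3/i4 pair
#3 head=5: sll/ld i5/i6 pair
#4 head=7: st i7 no-port MEM/BR
#5 head=8: beq i8 no-port BR/MEM
#6 head=9: ld i9 RAW r2
#7 head=10: or i10 tail

PAIRS = 3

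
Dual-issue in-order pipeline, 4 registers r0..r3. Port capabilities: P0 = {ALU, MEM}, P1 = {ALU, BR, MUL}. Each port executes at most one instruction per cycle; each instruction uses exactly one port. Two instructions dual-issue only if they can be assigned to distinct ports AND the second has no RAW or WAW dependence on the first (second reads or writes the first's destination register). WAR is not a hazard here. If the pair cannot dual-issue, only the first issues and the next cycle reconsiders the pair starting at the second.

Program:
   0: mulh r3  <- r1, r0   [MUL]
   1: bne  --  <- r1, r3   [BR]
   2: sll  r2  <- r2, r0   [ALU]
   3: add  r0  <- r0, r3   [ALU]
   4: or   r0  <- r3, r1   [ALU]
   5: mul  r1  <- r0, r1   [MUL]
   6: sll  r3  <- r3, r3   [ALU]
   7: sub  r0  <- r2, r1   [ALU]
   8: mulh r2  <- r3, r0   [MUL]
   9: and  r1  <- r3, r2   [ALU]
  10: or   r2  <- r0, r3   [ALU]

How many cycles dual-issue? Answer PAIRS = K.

c0: i0 mulh  no-port MUL/BR
c1: i1&i2 bne/sll  pair
c2: i3 add  WAW r0
c3: i4 or  RAW r0
c4: i5&i6 mul/sll  pair
c5: i7 sub  RAW r0
c6: i8 mulh  RAW r2
c7: i9&i10 and/or  pair

PAIRS = 3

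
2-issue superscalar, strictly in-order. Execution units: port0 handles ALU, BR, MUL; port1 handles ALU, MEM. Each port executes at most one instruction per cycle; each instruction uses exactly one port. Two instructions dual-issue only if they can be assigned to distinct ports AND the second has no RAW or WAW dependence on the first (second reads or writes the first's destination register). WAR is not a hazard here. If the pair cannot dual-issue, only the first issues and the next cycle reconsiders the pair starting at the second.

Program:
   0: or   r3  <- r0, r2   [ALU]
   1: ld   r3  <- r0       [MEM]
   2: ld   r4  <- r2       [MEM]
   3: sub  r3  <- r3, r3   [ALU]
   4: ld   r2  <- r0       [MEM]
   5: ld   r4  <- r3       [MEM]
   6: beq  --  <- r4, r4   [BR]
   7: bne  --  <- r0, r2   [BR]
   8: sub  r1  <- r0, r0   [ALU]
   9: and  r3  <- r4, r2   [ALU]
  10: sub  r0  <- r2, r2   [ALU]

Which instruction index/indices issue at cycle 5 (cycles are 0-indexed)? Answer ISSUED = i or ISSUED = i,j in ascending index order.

ISSUED = 6

#0 head=0: or i0 WAW r3
#1 head=1: ld i1 no-port MEM/MEM
#2 head=2: ld;sub i2&i3 pair
#3 head=4: ld i4 no-port MEM/MEM
#4 head=5: ld i5 RAW r4
#5 head=6: beq i6 no-port BR/BR
#6 head=7: bne;sub i7&i8 pair
#7 head=9: and;sub i9&i10 pair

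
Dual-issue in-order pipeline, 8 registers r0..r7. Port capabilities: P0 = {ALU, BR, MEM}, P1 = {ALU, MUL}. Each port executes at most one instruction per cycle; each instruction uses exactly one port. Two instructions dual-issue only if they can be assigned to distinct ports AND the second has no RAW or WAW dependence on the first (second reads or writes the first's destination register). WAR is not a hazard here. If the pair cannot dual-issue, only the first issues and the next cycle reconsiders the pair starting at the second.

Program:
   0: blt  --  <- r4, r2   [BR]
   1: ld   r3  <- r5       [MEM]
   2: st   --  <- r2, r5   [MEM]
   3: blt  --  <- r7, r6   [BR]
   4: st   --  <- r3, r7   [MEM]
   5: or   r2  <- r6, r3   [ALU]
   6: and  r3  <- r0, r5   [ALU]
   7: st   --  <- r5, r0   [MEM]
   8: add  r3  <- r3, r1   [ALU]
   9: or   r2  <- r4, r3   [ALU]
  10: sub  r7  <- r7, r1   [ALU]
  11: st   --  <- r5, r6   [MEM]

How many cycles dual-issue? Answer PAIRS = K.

PAIRS = 3

t=0 i0:blt.BR ; no-port BR/MEM
t=1 i1:ld.MEM ; no-port MEM/MEM
t=2 i2:st.MEM ; no-port MEM/BR
t=3 i3:blt.BR ; no-port BR/MEM
t=4 i4,i5:st.MEM/or.ALU ; dual
t=5 i6,i7:and.ALU/st.MEM ; dual
t=6 i8:add.ALU ; RAW r3
t=7 i9,i10:or.ALU/sub.ALU ; dual
t=8 i11:st.MEM ; tail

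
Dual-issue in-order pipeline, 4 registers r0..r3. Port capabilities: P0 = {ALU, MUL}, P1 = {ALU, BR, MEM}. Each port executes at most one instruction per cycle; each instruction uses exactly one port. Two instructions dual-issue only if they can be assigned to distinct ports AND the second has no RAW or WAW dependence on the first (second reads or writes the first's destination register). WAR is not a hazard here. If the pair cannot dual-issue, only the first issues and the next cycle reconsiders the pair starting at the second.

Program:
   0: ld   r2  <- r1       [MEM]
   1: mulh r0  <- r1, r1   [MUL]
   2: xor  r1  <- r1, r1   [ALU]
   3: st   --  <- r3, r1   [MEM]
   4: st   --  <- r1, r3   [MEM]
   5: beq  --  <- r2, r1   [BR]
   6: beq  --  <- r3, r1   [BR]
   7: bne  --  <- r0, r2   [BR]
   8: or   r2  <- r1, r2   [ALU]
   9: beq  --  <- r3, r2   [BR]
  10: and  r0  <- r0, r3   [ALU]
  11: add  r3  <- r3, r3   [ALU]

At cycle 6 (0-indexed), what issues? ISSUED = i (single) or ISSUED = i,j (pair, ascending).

0. ld.MEM mulh.MUL @i0/i1  | dual
1. xor.ALU @i2  | RAW r1
2. st.MEM @i3  | no-port MEM/MEM
3. st.MEM @i4  | no-port MEM/BR
4. beq.BR @i5  | no-port BR/BR
5. beq.BR @i6  | no-port BR/BR
6. bne.BR or.ALU @i7/i8  | dual
7. beq.BR and.ALU @i9/i10  | dual
8. add.ALU @i11  | tail

ISSUED = 7,8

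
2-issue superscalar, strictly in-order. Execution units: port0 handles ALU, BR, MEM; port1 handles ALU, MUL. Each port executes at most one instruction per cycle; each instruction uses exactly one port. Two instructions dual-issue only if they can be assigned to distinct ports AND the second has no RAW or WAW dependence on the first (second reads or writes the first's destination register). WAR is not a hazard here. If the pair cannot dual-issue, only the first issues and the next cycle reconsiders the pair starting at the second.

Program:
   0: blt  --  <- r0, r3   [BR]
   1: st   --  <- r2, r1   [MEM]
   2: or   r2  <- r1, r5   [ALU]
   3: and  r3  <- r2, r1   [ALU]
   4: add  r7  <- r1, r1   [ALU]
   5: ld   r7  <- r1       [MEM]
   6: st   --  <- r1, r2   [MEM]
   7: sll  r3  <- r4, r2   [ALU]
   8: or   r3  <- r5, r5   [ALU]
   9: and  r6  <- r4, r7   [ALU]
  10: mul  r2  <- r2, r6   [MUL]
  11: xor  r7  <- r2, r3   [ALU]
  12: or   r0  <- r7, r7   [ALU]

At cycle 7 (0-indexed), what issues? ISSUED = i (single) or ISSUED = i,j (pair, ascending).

ISSUED = 11

  cy0 -> i0 (blt.BR) no-port BR/MEM
  cy1 -> i1,i2 (st.MEM or.ALU) dual
  cy2 -> i3,i4 (and.ALU add.ALU) dual
  cy3 -> i5 (ld.MEM) no-port MEM/MEM
  cy4 -> i6,i7 (st.MEM sll.ALU) dual
  cy5 -> i8,i9 (or.ALU and.ALU) dual
  cy6 -> i10 (mul.MUL) RAW r2
  cy7 -> i11 (xor.ALU) RAW r7
  cy8 -> i12 (or.ALU) tail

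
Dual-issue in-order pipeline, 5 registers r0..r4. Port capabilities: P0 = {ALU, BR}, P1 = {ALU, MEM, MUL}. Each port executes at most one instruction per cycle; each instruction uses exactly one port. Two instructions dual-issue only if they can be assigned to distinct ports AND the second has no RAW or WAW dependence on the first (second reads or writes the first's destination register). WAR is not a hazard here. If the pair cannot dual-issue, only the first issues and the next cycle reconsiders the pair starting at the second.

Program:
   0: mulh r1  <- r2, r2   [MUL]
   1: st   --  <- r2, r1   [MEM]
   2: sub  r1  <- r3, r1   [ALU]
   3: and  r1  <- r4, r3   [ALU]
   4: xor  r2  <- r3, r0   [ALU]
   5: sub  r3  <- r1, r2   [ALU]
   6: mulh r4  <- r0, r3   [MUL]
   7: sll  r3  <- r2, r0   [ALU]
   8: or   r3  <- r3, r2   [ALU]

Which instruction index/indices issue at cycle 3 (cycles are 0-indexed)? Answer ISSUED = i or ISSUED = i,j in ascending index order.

0. mulh.MUL @i0  | no-port MUL/MEM
1. st.MEM sub.ALU @i1/i2  | pair
2. and.ALU xor.ALU @i3/i4  | pair
3. sub.ALU @i5  | RAW r3
4. mulh.MUL sll.ALU @i6/i7  | pair
5. or.ALU @i8  | tail

ISSUED = 5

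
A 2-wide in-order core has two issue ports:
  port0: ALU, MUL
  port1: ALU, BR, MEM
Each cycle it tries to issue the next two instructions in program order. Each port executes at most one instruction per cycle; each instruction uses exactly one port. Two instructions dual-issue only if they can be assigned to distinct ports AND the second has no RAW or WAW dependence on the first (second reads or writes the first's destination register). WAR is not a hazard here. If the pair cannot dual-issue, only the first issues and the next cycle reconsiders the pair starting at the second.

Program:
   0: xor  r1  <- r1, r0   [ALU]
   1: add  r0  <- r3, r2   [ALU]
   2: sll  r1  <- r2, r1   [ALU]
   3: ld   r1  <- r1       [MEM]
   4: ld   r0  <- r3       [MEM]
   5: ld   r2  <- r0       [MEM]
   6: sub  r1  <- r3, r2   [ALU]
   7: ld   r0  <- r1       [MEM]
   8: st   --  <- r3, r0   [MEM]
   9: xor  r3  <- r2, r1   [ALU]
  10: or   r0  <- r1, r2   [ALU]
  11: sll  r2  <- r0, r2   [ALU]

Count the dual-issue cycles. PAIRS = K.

PAIRS = 2

  cy0 -> i0&i1 (xor+add) pair
  cy1 -> i2 (sll) RAW+WAW r1
  cy2 -> i3 (ld) no-port MEM/MEM
  cy3 -> i4 (ld) no-port MEM/MEM
  cy4 -> i5 (ld) RAW r2
  cy5 -> i6 (sub) RAW r1
  cy6 -> i7 (ld) no-port MEM/MEM
  cy7 -> i8&i9 (st+xor) pair
  cy8 -> i10 (or) RAW r0
  cy9 -> i11 (sll) tail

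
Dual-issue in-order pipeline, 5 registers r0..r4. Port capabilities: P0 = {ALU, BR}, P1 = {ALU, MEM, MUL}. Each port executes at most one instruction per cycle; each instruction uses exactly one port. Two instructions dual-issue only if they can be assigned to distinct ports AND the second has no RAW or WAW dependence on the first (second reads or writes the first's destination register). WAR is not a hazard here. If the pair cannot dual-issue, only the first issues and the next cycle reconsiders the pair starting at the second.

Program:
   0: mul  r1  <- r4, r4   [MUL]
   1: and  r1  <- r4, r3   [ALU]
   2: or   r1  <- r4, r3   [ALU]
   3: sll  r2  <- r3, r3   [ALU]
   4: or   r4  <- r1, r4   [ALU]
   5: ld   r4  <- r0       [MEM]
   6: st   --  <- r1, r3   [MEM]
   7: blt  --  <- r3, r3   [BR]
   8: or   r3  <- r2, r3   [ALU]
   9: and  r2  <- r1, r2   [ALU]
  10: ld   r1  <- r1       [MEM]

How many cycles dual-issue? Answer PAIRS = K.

#0 head=0: mul.MUL i0 WAW r1
#1 head=1: and.ALU i1 WAW r1
#2 head=2: or.ALU/sll.ALU i2/i3 2-wide
#3 head=4: or.ALU i4 WAW r4
#4 head=5: ld.MEM i5 no-port MEM/MEM
#5 head=6: st.MEM/blt.BR i6/i7 2-wide
#6 head=8: or.ALU/and.ALU i8/i9 2-wide
#7 head=10: ld.MEM i10 tail

PAIRS = 3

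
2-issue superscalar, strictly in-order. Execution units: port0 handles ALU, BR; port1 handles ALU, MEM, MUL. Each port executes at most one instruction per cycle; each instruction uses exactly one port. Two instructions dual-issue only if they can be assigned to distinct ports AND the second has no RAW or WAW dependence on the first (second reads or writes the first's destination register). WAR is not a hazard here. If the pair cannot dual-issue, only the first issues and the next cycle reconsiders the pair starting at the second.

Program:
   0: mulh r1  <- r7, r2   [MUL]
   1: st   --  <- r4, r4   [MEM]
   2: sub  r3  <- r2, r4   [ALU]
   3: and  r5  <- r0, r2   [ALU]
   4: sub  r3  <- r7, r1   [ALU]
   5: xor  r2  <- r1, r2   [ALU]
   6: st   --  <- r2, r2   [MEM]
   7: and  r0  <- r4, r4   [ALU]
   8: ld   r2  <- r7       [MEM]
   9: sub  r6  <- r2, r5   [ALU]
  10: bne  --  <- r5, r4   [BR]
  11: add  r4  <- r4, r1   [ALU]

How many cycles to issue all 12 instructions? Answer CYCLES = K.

CYCLES = 8

[0] i0  mulh  -- no-port MUL/MEM
[1] i1,i2  st/sub  -- 2-wide
[2] i3,i4  and/sub  -- 2-wide
[3] i5  xor  -- RAW r2
[4] i6,i7  st/and  -- 2-wide
[5] i8  ld  -- RAW r2
[6] i9,i10  sub/bne  -- 2-wide
[7] i11  add  -- tail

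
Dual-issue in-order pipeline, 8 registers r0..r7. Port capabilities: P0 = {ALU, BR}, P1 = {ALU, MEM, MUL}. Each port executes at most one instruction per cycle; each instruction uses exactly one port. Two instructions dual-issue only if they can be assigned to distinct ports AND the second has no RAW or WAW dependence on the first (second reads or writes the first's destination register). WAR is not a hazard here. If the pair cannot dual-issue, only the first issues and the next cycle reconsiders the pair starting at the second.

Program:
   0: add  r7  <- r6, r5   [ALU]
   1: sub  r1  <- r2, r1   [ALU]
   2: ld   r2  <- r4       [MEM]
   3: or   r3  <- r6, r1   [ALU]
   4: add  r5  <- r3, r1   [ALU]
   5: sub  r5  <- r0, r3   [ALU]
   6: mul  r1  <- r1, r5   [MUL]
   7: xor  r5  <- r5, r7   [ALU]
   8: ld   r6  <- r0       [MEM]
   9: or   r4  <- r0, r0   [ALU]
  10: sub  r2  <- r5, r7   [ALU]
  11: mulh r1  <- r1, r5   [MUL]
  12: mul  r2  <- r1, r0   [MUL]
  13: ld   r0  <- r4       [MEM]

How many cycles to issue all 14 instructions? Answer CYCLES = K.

0. add sub @i0&i1  | dual
1. ld or @i2&i3  | dual
2. add @i4  | WAW r5
3. sub @i5  | RAW r5
4. mul xor @i6&i7  | dual
5. ld or @i8&i9  | dual
6. sub mulh @i10&i11  | dual
7. mul @i12  | no-port MUL/MEM
8. ld @i13  | tail

CYCLES = 9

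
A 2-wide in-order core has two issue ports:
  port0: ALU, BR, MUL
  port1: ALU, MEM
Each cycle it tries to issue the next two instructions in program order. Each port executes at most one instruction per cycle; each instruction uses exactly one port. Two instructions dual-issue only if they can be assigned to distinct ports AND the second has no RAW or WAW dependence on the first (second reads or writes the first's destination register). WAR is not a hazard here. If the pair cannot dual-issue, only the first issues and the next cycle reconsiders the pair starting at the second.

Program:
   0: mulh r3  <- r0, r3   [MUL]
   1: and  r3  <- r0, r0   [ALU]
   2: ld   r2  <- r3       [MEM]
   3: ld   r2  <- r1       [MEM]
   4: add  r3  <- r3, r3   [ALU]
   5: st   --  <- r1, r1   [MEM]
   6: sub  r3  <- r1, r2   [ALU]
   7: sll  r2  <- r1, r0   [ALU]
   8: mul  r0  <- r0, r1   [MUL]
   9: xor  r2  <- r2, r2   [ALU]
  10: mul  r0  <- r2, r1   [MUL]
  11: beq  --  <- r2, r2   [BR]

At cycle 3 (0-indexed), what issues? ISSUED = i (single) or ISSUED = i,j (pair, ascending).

#0 head=0: mulh.MUL i0 WAW r3
#1 head=1: and.ALU i1 RAW r3
#2 head=2: ld.MEM i2 no-port MEM/MEM
#3 head=3: ld.MEM add.ALU i3+i4 2-wide
#4 head=5: st.MEM sub.ALU i5+i6 2-wide
#5 head=7: sll.ALU mul.MUL i7+i8 2-wide
#6 head=9: xor.ALU i9 RAW r2
#7 head=10: mul.MUL i10 no-port MUL/BR
#8 head=11: beq.BR i11 tail

ISSUED = 3,4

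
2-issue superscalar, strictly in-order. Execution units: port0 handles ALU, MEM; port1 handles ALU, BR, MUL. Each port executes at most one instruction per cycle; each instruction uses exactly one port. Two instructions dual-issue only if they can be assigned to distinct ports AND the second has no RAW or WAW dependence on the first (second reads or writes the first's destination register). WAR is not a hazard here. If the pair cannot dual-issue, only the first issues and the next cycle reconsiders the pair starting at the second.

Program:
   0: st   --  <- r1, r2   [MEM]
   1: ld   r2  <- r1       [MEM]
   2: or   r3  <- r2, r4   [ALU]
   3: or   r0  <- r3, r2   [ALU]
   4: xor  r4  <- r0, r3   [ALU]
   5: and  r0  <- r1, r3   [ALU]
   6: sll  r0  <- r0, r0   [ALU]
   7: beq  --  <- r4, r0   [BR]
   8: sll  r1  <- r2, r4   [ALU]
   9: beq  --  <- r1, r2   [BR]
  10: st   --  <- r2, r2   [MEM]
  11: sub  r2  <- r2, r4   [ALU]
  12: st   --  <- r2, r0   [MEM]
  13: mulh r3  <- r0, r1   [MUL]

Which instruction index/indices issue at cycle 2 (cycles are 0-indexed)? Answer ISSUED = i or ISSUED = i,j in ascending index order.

ISSUED = 2

t=0 i0:st.MEM ; no-port MEM/MEM
t=1 i1:ld.MEM ; RAW r2
t=2 i2:or.ALU ; RAW r3
t=3 i3:or.ALU ; RAW r0
t=4 i4+i5:xor.ALU;and.ALU ; pair
t=5 i6:sll.ALU ; RAW r0
t=6 i7+i8:beq.BR;sll.ALU ; pair
t=7 i9+i10:beq.BR;st.MEM ; pair
t=8 i11:sub.ALU ; RAW r2
t=9 i12+i13:st.MEM;mulh.MUL ; pair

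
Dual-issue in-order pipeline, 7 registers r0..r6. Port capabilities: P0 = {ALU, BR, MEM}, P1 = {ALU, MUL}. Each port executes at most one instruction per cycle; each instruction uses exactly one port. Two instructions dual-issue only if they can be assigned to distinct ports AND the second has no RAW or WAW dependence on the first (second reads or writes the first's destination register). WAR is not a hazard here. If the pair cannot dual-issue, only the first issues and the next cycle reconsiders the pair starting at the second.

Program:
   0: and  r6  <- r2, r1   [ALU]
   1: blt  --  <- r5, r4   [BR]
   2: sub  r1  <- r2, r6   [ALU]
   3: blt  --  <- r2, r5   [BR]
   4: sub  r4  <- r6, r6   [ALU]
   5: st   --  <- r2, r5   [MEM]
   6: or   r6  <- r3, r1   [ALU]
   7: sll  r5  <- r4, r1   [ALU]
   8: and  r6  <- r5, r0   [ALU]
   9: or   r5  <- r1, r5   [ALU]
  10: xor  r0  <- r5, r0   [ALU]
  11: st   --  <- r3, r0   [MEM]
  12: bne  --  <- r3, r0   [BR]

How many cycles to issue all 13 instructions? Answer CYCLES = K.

c0: i0,i1 and.ALU;blt.BR  2-wide
c1: i2,i3 sub.ALU;blt.BR  2-wide
c2: i4,i5 sub.ALU;st.MEM  2-wide
c3: i6,i7 or.ALU;sll.ALU  2-wide
c4: i8,i9 and.ALU;or.ALU  2-wide
c5: i10 xor.ALU  RAW r0
c6: i11 st.MEM  no-port MEM/BR
c7: i12 bne.BR  tail

CYCLES = 8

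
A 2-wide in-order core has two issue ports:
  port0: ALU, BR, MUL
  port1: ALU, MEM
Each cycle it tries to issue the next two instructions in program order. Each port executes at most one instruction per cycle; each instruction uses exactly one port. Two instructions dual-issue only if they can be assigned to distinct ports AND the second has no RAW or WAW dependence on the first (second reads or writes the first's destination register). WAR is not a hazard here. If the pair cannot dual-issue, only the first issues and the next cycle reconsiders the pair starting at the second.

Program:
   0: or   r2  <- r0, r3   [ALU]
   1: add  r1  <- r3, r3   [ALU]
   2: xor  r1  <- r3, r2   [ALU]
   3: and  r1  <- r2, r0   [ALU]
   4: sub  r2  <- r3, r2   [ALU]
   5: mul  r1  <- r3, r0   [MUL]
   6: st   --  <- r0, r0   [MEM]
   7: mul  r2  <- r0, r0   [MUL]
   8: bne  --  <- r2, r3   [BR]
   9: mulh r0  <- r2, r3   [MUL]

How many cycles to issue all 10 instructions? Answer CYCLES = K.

#0 head=0: or.ALU;add.ALU i0+i1 pair
#1 head=2: xor.ALU i2 WAW r1
#2 head=3: and.ALU;sub.ALU i3+i4 pair
#3 head=5: mul.MUL;st.MEM i5+i6 pair
#4 head=7: mul.MUL i7 no-port MUL/BR
#5 head=8: bne.BR i8 no-port BR/MUL
#6 head=9: mulh.MUL i9 tail

CYCLES = 7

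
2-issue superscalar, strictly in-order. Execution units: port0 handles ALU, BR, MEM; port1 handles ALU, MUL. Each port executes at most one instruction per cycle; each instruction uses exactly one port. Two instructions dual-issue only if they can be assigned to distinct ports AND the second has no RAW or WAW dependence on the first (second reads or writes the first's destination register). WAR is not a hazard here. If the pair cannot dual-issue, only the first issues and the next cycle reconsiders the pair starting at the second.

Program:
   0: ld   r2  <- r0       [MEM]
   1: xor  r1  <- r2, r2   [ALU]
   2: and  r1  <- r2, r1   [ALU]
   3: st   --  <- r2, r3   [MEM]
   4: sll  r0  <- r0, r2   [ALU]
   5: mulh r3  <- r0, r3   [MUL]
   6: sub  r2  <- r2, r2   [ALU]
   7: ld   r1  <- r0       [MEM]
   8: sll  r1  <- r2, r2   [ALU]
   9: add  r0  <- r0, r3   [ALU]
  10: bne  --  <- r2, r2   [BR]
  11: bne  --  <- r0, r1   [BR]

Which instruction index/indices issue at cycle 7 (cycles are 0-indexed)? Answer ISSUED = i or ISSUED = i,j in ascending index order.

ISSUED = 10

#0 head=0: ld i0 RAW r2
#1 head=1: xor i1 RAW+WAW r1
#2 head=2: and+st i2/i3 dual
#3 head=4: sll i4 RAW r0
#4 head=5: mulh+sub i5/i6 dual
#5 head=7: ld i7 WAW r1
#6 head=8: sll+add i8/i9 dual
#7 head=10: bne i10 no-port BR/BR
#8 head=11: bne i11 tail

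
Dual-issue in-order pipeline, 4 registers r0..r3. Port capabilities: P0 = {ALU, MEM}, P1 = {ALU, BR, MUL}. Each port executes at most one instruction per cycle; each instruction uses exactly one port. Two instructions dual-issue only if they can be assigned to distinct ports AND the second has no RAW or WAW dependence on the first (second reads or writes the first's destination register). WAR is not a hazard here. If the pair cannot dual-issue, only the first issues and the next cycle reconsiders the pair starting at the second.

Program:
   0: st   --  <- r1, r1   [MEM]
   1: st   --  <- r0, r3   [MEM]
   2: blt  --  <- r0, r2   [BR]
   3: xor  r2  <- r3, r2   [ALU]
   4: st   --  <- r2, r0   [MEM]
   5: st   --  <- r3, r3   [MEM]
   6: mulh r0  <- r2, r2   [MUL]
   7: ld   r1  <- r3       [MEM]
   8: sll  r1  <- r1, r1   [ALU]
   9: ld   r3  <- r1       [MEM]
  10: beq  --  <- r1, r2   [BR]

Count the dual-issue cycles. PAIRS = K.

t=0 i0:st ; no-port MEM/MEM
t=1 i1+i2:st blt ; pair
t=2 i3:xor ; RAW r2
t=3 i4:st ; no-port MEM/MEM
t=4 i5+i6:st mulh ; pair
t=5 i7:ld ; RAW+WAW r1
t=6 i8:sll ; RAW r1
t=7 i9+i10:ld beq ; pair

PAIRS = 3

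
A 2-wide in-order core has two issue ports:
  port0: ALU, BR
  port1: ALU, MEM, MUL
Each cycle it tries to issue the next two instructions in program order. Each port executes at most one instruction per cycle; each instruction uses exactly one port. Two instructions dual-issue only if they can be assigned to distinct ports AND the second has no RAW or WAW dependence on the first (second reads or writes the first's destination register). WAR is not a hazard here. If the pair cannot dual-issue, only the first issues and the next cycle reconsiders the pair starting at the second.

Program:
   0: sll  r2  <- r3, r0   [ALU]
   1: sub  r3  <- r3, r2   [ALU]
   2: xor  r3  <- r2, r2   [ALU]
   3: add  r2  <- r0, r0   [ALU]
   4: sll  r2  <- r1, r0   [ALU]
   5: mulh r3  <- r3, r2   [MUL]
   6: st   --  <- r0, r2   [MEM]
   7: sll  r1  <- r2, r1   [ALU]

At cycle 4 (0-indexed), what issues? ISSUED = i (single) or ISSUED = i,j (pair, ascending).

t=0 i0:sll ; RAW r2
t=1 i1:sub ; WAW r3
t=2 i2,i3:xor add ; 2-wide
t=3 i4:sll ; RAW r2
t=4 i5:mulh ; no-port MUL/MEM
t=5 i6,i7:st sll ; 2-wide

ISSUED = 5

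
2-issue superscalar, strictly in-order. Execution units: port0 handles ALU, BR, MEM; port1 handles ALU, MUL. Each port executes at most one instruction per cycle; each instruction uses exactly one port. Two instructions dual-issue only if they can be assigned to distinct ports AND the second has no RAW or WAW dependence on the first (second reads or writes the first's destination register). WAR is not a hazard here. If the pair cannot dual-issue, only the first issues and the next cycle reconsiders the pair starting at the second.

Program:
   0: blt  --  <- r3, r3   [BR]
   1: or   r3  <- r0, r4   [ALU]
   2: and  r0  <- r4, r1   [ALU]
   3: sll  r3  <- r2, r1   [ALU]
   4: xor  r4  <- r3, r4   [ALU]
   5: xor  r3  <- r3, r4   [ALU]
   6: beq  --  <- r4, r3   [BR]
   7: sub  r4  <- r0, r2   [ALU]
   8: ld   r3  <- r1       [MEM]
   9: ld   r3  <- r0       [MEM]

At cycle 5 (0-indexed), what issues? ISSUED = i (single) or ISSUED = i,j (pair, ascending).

0. blt.BR or.ALU @i0/i1  | dual
1. and.ALU sll.ALU @i2/i3  | dual
2. xor.ALU @i4  | RAW r4
3. xor.ALU @i5  | RAW r3
4. beq.BR sub.ALU @i6/i7  | dual
5. ld.MEM @i8  | no-port MEM/MEM
6. ld.MEM @i9  | tail

ISSUED = 8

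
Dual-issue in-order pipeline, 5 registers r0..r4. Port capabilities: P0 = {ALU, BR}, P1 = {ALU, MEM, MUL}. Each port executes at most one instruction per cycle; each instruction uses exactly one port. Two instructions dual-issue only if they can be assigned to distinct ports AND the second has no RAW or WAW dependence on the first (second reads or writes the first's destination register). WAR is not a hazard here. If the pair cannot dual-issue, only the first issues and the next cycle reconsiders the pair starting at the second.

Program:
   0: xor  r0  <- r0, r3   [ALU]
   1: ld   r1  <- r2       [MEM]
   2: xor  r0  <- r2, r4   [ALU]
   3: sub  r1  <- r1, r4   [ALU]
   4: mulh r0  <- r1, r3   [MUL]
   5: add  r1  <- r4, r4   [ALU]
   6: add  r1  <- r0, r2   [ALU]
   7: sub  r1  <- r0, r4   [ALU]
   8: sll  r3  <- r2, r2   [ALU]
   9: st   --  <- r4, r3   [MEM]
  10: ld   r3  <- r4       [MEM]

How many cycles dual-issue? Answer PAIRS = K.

PAIRS = 4

c0: i0+i1 xor.ALU;ld.MEM  2-wide
c1: i2+i3 xor.ALU;sub.ALU  2-wide
c2: i4+i5 mulh.MUL;add.ALU  2-wide
c3: i6 add.ALU  WAW r1
c4: i7+i8 sub.ALU;sll.ALU  2-wide
c5: i9 st.MEM  no-port MEM/MEM
c6: i10 ld.MEM  tail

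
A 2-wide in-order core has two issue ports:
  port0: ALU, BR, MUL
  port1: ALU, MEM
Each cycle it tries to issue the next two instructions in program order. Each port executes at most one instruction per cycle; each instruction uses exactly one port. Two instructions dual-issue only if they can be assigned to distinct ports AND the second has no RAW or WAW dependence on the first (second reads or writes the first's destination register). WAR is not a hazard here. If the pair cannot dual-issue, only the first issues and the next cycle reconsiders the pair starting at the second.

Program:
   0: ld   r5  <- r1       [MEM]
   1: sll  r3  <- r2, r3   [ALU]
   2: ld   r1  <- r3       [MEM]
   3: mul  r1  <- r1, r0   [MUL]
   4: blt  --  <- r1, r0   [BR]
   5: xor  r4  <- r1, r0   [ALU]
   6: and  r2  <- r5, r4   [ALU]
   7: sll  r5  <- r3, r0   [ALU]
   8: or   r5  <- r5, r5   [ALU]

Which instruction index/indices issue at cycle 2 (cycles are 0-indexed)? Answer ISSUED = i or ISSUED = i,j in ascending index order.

ISSUED = 3

c0: i0&i1 ld+sll  2-wide
c1: i2 ld  RAW+WAW r1
c2: i3 mul  no-port MUL/BR
c3: i4&i5 blt+xor  2-wide
c4: i6&i7 and+sll  2-wide
c5: i8 or  tail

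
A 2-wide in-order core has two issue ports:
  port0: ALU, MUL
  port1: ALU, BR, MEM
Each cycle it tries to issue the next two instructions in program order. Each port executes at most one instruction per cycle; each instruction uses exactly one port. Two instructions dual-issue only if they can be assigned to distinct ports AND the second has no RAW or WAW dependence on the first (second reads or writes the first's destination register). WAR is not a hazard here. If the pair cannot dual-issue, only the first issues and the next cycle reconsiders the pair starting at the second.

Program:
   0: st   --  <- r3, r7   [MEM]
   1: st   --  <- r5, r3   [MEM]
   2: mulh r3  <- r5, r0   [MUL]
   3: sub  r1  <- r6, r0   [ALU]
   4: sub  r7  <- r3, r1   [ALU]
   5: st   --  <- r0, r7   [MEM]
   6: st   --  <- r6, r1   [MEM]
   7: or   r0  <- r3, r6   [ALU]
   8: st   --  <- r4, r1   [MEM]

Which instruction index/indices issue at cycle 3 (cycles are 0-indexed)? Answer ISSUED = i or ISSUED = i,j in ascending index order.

ISSUED = 4

t=0 i0:st.MEM ; no-port MEM/MEM
t=1 i1,i2:st.MEM mulh.MUL ; pair
t=2 i3:sub.ALU ; RAW r1
t=3 i4:sub.ALU ; RAW r7
t=4 i5:st.MEM ; no-port MEM/MEM
t=5 i6,i7:st.MEM or.ALU ; pair
t=6 i8:st.MEM ; tail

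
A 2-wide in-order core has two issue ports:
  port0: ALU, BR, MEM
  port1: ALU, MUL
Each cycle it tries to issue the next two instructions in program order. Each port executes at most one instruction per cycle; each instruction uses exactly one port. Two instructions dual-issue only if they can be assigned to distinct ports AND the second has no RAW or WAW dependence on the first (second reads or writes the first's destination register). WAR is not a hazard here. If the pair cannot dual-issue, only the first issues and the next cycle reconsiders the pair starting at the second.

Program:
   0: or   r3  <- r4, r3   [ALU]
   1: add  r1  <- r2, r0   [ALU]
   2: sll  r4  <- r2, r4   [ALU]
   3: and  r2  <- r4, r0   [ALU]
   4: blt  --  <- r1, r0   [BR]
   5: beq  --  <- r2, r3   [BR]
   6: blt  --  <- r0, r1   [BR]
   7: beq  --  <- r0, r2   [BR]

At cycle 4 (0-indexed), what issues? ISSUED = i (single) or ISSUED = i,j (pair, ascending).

[0] i0/i1  or.ALU/add.ALU  -- 2-wide
[1] i2  sll.ALU  -- RAW r4
[2] i3/i4  and.ALU/blt.BR  -- 2-wide
[3] i5  beq.BR  -- no-port BR/BR
[4] i6  blt.BR  -- no-port BR/BR
[5] i7  beq.BR  -- tail

ISSUED = 6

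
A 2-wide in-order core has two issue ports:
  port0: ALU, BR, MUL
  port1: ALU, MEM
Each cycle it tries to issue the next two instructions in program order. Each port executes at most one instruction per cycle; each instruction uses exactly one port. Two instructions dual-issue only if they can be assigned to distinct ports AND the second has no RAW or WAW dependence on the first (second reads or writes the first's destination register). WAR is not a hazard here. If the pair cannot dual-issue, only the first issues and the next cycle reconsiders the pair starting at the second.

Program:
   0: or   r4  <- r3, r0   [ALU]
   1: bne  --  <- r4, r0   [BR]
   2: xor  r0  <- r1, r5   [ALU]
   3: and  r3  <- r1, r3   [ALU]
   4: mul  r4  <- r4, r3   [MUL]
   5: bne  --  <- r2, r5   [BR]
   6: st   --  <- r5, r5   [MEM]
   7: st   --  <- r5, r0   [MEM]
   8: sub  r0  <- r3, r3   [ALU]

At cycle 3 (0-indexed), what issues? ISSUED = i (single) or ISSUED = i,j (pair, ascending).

[0] i0  or.ALU  -- RAW r4
[1] i1,i2  bne.BR;xor.ALU  -- 2-wide
[2] i3  and.ALU  -- RAW r3
[3] i4  mul.MUL  -- no-port MUL/BR
[4] i5,i6  bne.BR;st.MEM  -- 2-wide
[5] i7,i8  st.MEM;sub.ALU  -- 2-wide

ISSUED = 4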